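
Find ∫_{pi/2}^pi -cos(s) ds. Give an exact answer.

1

An antiderivative is F(s) = -sin(s).
Then F(pi) - F(pi/2) = (0) - (-1) = 1.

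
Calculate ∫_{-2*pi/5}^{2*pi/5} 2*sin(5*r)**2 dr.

Use the identity sin^2(5*r) = (1 - cos(10*r))/2.
An antiderivative is F(r) = r - sin(10*r)/10.
Then F(2*pi/5) - F(-2*pi/5) = (2*pi/5) - (-2*pi/5) = 4*pi/5.

4*pi/5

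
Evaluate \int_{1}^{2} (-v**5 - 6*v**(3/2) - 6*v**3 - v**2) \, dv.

By the power rule, an antiderivative is F(v) = -v**6/6 - 12*v**(5/2)/5 - 3*v**4/2 - v**3/3.
Then F(2) - F(1) = (-112/3 - 48*sqrt(2)/5) - (-22/5) = -494/15 - 48*sqrt(2)/5.

-494/15 - 48*sqrt(2)/5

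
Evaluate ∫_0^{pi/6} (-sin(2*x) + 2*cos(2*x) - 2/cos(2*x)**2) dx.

-sqrt(3)/2 - 1/4

An antiderivative is F(x) = sin(2*x) + cos(2*x)/2 - tan(2*x).
Then F(pi/6) - F(0) = (1/4 - sqrt(3)/2) - (1/2) = -sqrt(3)/2 - 1/4.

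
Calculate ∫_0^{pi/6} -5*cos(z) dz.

An antiderivative is F(z) = -5*sin(z).
Then F(pi/6) - F(0) = (-5/2) - (0) = -5/2.

-5/2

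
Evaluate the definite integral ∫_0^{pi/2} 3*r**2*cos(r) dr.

-6 + 3*pi**2/4

Integrate by parts twice (u = r^2, dv = 3*cos(r) dr).
An antiderivative is F(r) = 3*r**2*sin(r) + 6*r*cos(r) - 6*sin(r).
Then F(pi/2) - F(0) = (-6 + 3*pi**2/4) - (0) = -6 + 3*pi**2/4.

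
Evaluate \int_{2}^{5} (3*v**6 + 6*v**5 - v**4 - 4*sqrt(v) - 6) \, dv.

By the power rule, an antiderivative is F(v) = 3*v**7/7 + v**6 - v**5/5 - 8*v**(3/2)/3 - 6*v.
Then F(5) - F(2) = (339165/7 - 40*sqrt(5)/3) - (3516/35 - 16*sqrt(2)/3) = -40*sqrt(5)/3 + 16*sqrt(2)/3 + 1692309/35.

-40*sqrt(5)/3 + 16*sqrt(2)/3 + 1692309/35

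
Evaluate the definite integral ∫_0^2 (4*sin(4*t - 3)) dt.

Let u = 4*t - 3, so du = 4 dt. When t = 0, u = -3; when t = 2, u = 5.
The integral becomes ∫ sin(u) du from -3 to 5, with antiderivative -cos(u).
Back in t: F(t) = -cos(4*t - 3).
Then F(2) - F(0) = (-cos(5)) - (-cos(3)) = cos(3) - cos(5).

cos(3) - cos(5)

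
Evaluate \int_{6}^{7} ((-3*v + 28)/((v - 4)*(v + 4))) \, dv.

Factor the denominator: v**2 - 16 = (v + 4)(v - 4).
Partial fractions: (-3*v + 28)/((v - 4)*(v + 4)) = -5/(v + 4) + 2/(v - 4).
An antiderivative is F(v) = 2*log(v - 4) - 5*log(v + 4).
Then F(7) - F(6) = (-5*log(11) + 2*log(3)) - (-5*log(5) - 3*log(2)) = -5*log(11) + 3*log(2) + 2*log(3) + 5*log(5).

-5*log(11) + 3*log(2) + 2*log(3) + 5*log(5)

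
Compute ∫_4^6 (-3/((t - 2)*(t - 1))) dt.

Factor the denominator: t**2 - 3*t + 2 = (t - 1)(t - 2).
Partial fractions: -3/((t - 2)*(t - 1)) = 3/(t - 1) - 3/(t - 2).
An antiderivative is F(t) = -3*log(t - 2) + 3*log(t - 1).
Then F(6) - F(4) = (-6*log(2) + 3*log(5)) - (log(27/8)) = -3*log(3) - 3*log(2) + 3*log(5).

-3*log(3) - 3*log(2) + 3*log(5)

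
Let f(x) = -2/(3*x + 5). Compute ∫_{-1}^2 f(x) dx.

-2*log(11)/3 + 2*log(2)/3

An antiderivative is F(x) = -2*log(3*x + 5)/3.
Then F(2) - F(-1) = (-2*log(11)/3) - (-2*log(2)/3) = -2*log(11)/3 + 2*log(2)/3.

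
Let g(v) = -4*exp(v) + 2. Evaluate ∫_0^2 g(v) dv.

An antiderivative is F(v) = 2*v - 4*exp(v).
Then F(2) - F(0) = (4 - 4*exp(2)) - (-4) = 8 - 4*exp(2).

8 - 4*exp(2)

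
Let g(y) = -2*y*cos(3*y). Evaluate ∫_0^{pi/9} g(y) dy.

Integrate by parts once (u = y, dv = -2*cos(3*y) dy).
An antiderivative is F(y) = -2*y*sin(3*y)/3 - 2*cos(3*y)/9.
Then F(pi/9) - F(0) = (-sqrt(3)*pi/27 - 1/9) - (-2/9) = -sqrt(3)*pi/27 + 1/9.

-sqrt(3)*pi/27 + 1/9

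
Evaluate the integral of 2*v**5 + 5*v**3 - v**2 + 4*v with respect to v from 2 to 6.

51376/3

By the power rule, an antiderivative is F(v) = v**6/3 + 5*v**4/4 - v**3/3 + 2*v**2.
Then F(6) - F(2) = (17172) - (140/3) = 51376/3.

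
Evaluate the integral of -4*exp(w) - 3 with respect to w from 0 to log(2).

An antiderivative is F(w) = -3*w - 4*exp(w).
Then F(log(2)) - F(0) = (-8 - log(8)) - (-4) = -4 - log(8).

-4 - log(8)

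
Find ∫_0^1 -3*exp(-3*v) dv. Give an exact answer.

-1 + exp(-3)

An antiderivative is F(v) = exp(-3*v).
Then F(1) - F(0) = (exp(-3)) - (1) = -1 + exp(-3).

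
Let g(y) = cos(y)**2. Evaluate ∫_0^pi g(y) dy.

pi/2

Use the identity cos^2(y) = (1 + cos(2*y))/2.
An antiderivative is F(y) = y/2 + sin(2*y)/4.
Then F(pi) - F(0) = (pi/2) - (0) = pi/2.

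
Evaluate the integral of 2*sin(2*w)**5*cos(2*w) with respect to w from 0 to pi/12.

1/384

Let u = sin(2*w), so du = 2*cos(2*w) dw. When w = 0, u = 0; when w = pi/12, u = 1/2.
The integral becomes ∫ u**5 du from 0 to 1/2, with antiderivative u**6/6.
Back in w: F(w) = sin(2*w)**6/6.
Then F(pi/12) - F(0) = (1/384) - (0) = 1/384.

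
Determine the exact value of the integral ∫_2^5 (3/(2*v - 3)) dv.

3*log(7)/2

An antiderivative is F(v) = 3*log(2*v - 3)/2.
Then F(5) - F(2) = (3*log(7)/2) - (0) = 3*log(7)/2.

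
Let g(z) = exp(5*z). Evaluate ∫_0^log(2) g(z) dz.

Let u = exp(z), so du = exp(z) dz. When z = 0, u = 1; when z = log(2), u = 2.
The integral becomes ∫ u**4 du from 1 to 2, with antiderivative u**5/5.
Back in z: F(z) = exp(5*z)/5.
Then F(log(2)) - F(0) = (32/5) - (1/5) = 31/5.

31/5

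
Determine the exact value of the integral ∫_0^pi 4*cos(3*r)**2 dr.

Use the identity cos^2(3*r) = (1 + cos(6*r))/2.
An antiderivative is F(r) = 2*r + sin(6*r)/3.
Then F(pi) - F(0) = (2*pi) - (0) = 2*pi.

2*pi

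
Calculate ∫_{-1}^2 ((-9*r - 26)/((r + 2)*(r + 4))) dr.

-13*log(2)

Factor the denominator: r**2 + 6*r + 8 = (r + 4)(r + 2).
Partial fractions: (-9*r - 26)/((r + 2)*(r + 4)) = -5/(r + 4) - 4/(r + 2).
An antiderivative is F(r) = -4*log(r + 2) - 5*log(r + 4).
Then F(2) - F(-1) = (-13*log(2) - 5*log(3)) - (-5*log(3)) = -13*log(2).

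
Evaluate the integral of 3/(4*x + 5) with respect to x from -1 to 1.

3*log(3)/2

An antiderivative is F(x) = 3*log(4*x + 5)/4.
Then F(1) - F(-1) = (3*log(3)/2) - (0) = 3*log(3)/2.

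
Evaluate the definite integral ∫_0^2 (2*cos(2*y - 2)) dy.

2*sin(2)

Let u = 2*y - 2, so du = 2 dy. When y = 0, u = -2; when y = 2, u = 2.
The integral becomes ∫ cos(u) du from -2 to 2, with antiderivative sin(u).
Back in y: F(y) = sin(2*y - 2).
Then F(2) - F(0) = (sin(2)) - (-sin(2)) = 2*sin(2).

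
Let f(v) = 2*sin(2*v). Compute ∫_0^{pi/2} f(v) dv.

An antiderivative is F(v) = -cos(2*v).
Then F(pi/2) - F(0) = (1) - (-1) = 2.

2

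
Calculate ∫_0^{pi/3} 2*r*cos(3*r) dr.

-4/9

Integrate by parts once (u = r, dv = 2*cos(3*r) dr).
An antiderivative is F(r) = 2*r*sin(3*r)/3 + 2*cos(3*r)/9.
Then F(pi/3) - F(0) = (-2/9) - (2/9) = -4/9.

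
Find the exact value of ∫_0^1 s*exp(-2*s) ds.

(-3 + exp(2))*exp(-2)/4

Integrate by parts once (u = s, dv = exp(-2*s) ds).
An antiderivative is F(s) = (-2*s - 1)*exp(-2*s)/4.
Then F(1) - F(0) = (-3*exp(-2)/4) - (-1/4) = (-3 + exp(2))*exp(-2)/4.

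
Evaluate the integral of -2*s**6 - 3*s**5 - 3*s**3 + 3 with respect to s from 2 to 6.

-729324/7

By the power rule, an antiderivative is F(s) = -2*s**7/7 - s**6/2 - 3*s**4/4 + 3*s.
Then F(6) - F(2) = (-729846/7) - (-522/7) = -729324/7.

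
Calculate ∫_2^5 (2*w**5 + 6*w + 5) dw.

5265

By the power rule, an antiderivative is F(w) = w**6/3 + 3*w**2 + 5*w.
Then F(5) - F(2) = (15925/3) - (130/3) = 5265.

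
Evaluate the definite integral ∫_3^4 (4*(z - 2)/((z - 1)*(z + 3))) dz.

Factor the denominator: z**2 + 2*z - 3 = (z + 3)(z - 1).
Partial fractions: 4*(z - 2)/((z - 1)*(z + 3)) = 5/(z + 3) - 1/(z - 1).
An antiderivative is F(z) = -log(z - 1) + 5*log(z + 3).
Then F(4) - F(3) = (-log(3) + 5*log(7)) - (4*log(2) + 5*log(3)) = -6*log(3) - 4*log(2) + 5*log(7).

-6*log(3) - 4*log(2) + 5*log(7)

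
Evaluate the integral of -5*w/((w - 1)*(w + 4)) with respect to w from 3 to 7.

Factor the denominator: w**2 + 3*w - 4 = (w + 4)(w - 1).
Partial fractions: -5*w/((w - 1)*(w + 4)) = -4/(w + 4) - 1/(w - 1).
An antiderivative is F(w) = -log(w - 1) - 4*log(w + 4).
Then F(7) - F(3) = (-4*log(11) - log(3) - log(2)) - (-4*log(7) - log(2)) = -4*log(11) - log(3) + 4*log(7).

-4*log(11) - log(3) + 4*log(7)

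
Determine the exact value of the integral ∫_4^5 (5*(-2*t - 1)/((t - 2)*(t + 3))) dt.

-10*log(2) - 5*log(3) + 5*log(7)

Factor the denominator: t**2 + t - 6 = (t + 3)(t - 2).
Partial fractions: 5*(-2*t - 1)/((t - 2)*(t + 3)) = -5/(t + 3) - 5/(t - 2).
An antiderivative is F(t) = -5*log(t - 2) - 5*log(t + 3).
Then F(5) - F(4) = (-15*log(2) - 5*log(3)) - (-5*log(7) - 5*log(2)) = -10*log(2) - 5*log(3) + 5*log(7).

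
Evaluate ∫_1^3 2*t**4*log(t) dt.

Integrate by parts once (u = ln t, dv = 2*t**4 dt).
An antiderivative is F(t) = 2*t**5*(5*log(t) - 1)/25.
Then F(3) - F(1) = (-486/25 + 486*log(3)/5) - (-2/25) = -484/25 + 486*log(3)/5.

-484/25 + 486*log(3)/5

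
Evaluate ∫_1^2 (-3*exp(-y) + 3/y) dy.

-3*exp(-1) + 3*exp(-2) + 3*log(2)

An antiderivative is F(y) = 3*log(y) + 3*exp(-y).
Then F(2) - F(1) = (3*exp(-2) + 3*log(2)) - (3*exp(-1)) = -3*exp(-1) + 3*exp(-2) + 3*log(2).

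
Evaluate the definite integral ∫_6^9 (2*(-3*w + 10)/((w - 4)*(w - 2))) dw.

-4*log(7) - 2*log(5) + 10*log(2)

Factor the denominator: w**2 - 6*w + 8 = (w - 2)(w - 4).
Partial fractions: 2*(-3*w + 10)/((w - 4)*(w - 2)) = -4/(w - 2) - 2/(w - 4).
An antiderivative is F(w) = -2*log(w - 4) - 4*log(w - 2).
Then F(9) - F(6) = (-4*log(7) - 2*log(5)) - (-10*log(2)) = -4*log(7) - 2*log(5) + 10*log(2).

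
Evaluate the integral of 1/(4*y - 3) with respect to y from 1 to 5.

log(17)/4

An antiderivative is F(y) = log(4*y - 3)/4.
Then F(5) - F(1) = (log(17)/4) - (0) = log(17)/4.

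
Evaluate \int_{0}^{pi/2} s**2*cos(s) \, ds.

Integrate by parts twice (u = s^2, dv = cos(s) ds).
An antiderivative is F(s) = s**2*sin(s) + 2*s*cos(s) - 2*sin(s).
Then F(pi/2) - F(0) = (-2 + pi**2/4) - (0) = -2 + pi**2/4.

-2 + pi**2/4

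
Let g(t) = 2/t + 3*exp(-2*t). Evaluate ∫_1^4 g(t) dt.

-3*exp(-8)/2 + 3*exp(-2)/2 + 4*log(2)

An antiderivative is F(t) = 2*log(t) - 3*exp(-2*t)/2.
Then F(4) - F(1) = (-3*exp(-8)/2 + 4*log(2)) - (-3*exp(-2)/2) = -3*exp(-8)/2 + 3*exp(-2)/2 + 4*log(2).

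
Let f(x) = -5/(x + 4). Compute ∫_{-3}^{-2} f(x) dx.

An antiderivative is F(x) = -5*log(x + 4).
Then F(-2) - F(-3) = (-log(32)) - (0) = -log(32).

-log(32)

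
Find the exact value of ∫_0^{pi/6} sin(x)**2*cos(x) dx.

Let u = sin(x), so du = cos(x) dx. When x = 0, u = 0; when x = pi/6, u = 1/2.
The integral becomes ∫ u**2 du from 0 to 1/2, with antiderivative u**3/3.
Back in x: F(x) = sin(x)**3/3.
Then F(pi/6) - F(0) = (1/24) - (0) = 1/24.

1/24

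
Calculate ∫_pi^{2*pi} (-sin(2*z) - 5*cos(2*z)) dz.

0

An antiderivative is F(z) = -5*sin(2*z)/2 + cos(2*z)/2.
Then F(2*pi) - F(pi) = (1/2) - (1/2) = 0.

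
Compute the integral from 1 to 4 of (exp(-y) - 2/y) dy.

-4*log(2) - exp(-4) + exp(-1)

An antiderivative is F(y) = -2*log(y) - exp(-y).
Then F(4) - F(1) = (-4*log(2) - exp(-4)) - (-exp(-1)) = -4*log(2) - exp(-4) + exp(-1).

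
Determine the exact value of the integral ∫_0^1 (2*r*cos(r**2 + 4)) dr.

Let u = r**2 + 4, so du = 2*r dr. When r = 0, u = 4; when r = 1, u = 5.
The integral becomes ∫ cos(u) du from 4 to 5, with antiderivative sin(u).
Back in r: F(r) = sin(r**2 + 4).
Then F(1) - F(0) = (sin(5)) - (sin(4)) = sin(5) - sin(4).

sin(5) - sin(4)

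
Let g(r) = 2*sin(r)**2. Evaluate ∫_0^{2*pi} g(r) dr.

2*pi

Use the identity sin^2(r) = (1 - cos(2*r))/2.
An antiderivative is F(r) = r - sin(2*r)/2.
Then F(2*pi) - F(0) = (2*pi) - (0) = 2*pi.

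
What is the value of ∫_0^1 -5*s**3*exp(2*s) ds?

-5*exp(2)/8 - 15/8

Integrate by parts 3 times (u = s^3, dv = -5*exp(2*s) ds).
An antiderivative is F(s) = (-20*s**3 + 30*s**2 - 30*s + 15)*exp(2*s)/8.
Then F(1) - F(0) = (-5*exp(2)/8) - (15/8) = -5*exp(2)/8 - 15/8.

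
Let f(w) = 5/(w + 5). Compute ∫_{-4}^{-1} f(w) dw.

10*log(2)

An antiderivative is F(w) = 5*log(w + 5).
Then F(-1) - F(-4) = (10*log(2)) - (0) = 10*log(2).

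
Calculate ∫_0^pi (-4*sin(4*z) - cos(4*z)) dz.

An antiderivative is F(z) = -sin(4*z)/4 + cos(4*z).
Then F(pi) - F(0) = (1) - (1) = 0.

0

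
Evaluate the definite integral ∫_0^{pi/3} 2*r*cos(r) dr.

-1 + sqrt(3)*pi/3

Integrate by parts once (u = r, dv = 2*cos(r) dr).
An antiderivative is F(r) = 2*r*sin(r) + 2*cos(r).
Then F(pi/3) - F(0) = (1 + sqrt(3)*pi/3) - (2) = -1 + sqrt(3)*pi/3.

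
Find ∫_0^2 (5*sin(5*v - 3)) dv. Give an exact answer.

cos(3) - cos(7)

Let u = 5*v - 3, so du = 5 dv. When v = 0, u = -3; when v = 2, u = 7.
The integral becomes ∫ sin(u) du from -3 to 7, with antiderivative -cos(u).
Back in v: F(v) = -cos(5*v - 3).
Then F(2) - F(0) = (-cos(7)) - (-cos(3)) = cos(3) - cos(7).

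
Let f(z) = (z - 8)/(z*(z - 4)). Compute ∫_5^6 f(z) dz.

Factor the denominator: z**2 - 4*z = z(z - 4).
Partial fractions: (z - 8)/(z*(z - 4)) = 2/z - 1/(z - 4).
An antiderivative is F(z) = 2*log(z) - log(z - 4).
Then F(6) - F(5) = (log(18)) - (log(25)) = log(18/25).

log(18/25)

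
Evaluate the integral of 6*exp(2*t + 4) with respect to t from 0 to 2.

-3*(1 - exp(4))*exp(4)

Let u = 2*t + 4, so du = 2 dt. When t = 0, u = 4; when t = 2, u = 8.
The integral becomes 3·∫ exp(u) du from 4 to 8, with antiderivative 3*exp(u).
Back in t: F(t) = 3*exp(2*t + 4).
Then F(2) - F(0) = (3*exp(8)) - (3*exp(4)) = -3*(1 - exp(4))*exp(4).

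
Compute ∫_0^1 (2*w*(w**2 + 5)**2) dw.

Let u = w**2 + 5, so du = 2*w dw. When w = 0, u = 5; when w = 1, u = 6.
The integral becomes ∫ u**2 du from 5 to 6, with antiderivative u**3/3.
Back in w: F(w) = (w**2 + 5)**3/3.
Then F(1) - F(0) = (72) - (125/3) = 91/3.

91/3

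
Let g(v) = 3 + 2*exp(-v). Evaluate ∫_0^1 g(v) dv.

An antiderivative is F(v) = 3*v - 2*exp(-v).
Then F(1) - F(0) = (3 - 2*exp(-1)) - (-2) = 5 - 2*exp(-1).

5 - 2*exp(-1)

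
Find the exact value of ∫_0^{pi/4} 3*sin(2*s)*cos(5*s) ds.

-5*sqrt(2)/14 - 2/7

Use the identity sin(2*s)cos(5*s) = [sin(7*s) + sin(-3*s)]/2.
An antiderivative is F(s) = cos(3*s)/2 - 3*cos(7*s)/14.
Then F(pi/4) - F(0) = (-5*sqrt(2)/14) - (2/7) = -5*sqrt(2)/14 - 2/7.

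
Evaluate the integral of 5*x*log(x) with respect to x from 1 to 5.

Integrate by parts once (u = ln x, dv = 5*x dx).
An antiderivative is F(x) = 5*x**2*(2*log(x) - 1)/4.
Then F(5) - F(1) = (-125/4 + 125*log(5)/2) - (-5/4) = -30 + 125*log(5)/2.

-30 + 125*log(5)/2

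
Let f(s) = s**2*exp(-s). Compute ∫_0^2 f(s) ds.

2 - 10*exp(-2)

Integrate by parts twice (u = s^2, dv = exp(-s) ds).
An antiderivative is F(s) = (-s**2 - 2*s - 2)*exp(-s).
Then F(2) - F(0) = (-10*exp(-2)) - (-2) = 2 - 10*exp(-2).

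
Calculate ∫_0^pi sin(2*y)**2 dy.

pi/2

Use the identity sin^2(2*y) = (1 - cos(4*y))/2.
An antiderivative is F(y) = y/2 - sin(4*y)/8.
Then F(pi) - F(0) = (pi/2) - (0) = pi/2.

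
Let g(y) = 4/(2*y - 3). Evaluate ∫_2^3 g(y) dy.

An antiderivative is F(y) = 2*log(2*y - 3).
Then F(3) - F(2) = (log(9)) - (0) = log(9).

log(9)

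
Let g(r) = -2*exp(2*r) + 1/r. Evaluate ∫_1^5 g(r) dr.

An antiderivative is F(r) = -exp(2*r) + log(r).
Then F(5) - F(1) = (-exp(10) + log(5)) - (-exp(2)) = -exp(10) + log(5) + exp(2).

-exp(10) + log(5) + exp(2)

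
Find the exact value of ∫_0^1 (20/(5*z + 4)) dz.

Let u = 5*z + 4, so du = 5 dz. When z = 0, u = 4; when z = 1, u = 9.
The integral becomes 4·∫ 1/u du from 4 to 9, with antiderivative 4*log(u).
Back in z: F(z) = 4*log(5*z + 4).
Then F(1) - F(0) = (8*log(3)) - (8*log(2)) = -8*log(2) + 8*log(3).

-8*log(2) + 8*log(3)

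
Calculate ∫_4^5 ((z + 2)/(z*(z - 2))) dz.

Factor the denominator: z**2 - 2*z = z(z - 2).
Partial fractions: (z + 2)/(z*(z - 2)) = -1/z + 2/(z - 2).
An antiderivative is F(z) = -log(z) + 2*log(z - 2).
Then F(5) - F(4) = (log(9/5)) - (0) = log(9/5).

log(9/5)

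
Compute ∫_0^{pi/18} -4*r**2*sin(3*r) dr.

-4*sqrt(3)/27 - 2*pi/81 + sqrt(3)*pi**2/486 + 8/27

Integrate by parts twice (u = r^2, dv = -4*sin(3*r) dr).
An antiderivative is F(r) = 4*r**2*cos(3*r)/3 - 8*r*sin(3*r)/9 - 8*cos(3*r)/27.
Then F(pi/18) - F(0) = (-4*sqrt(3)/27 - 2*pi/81 + sqrt(3)*pi**2/486) - (-8/27) = -4*sqrt(3)/27 - 2*pi/81 + sqrt(3)*pi**2/486 + 8/27.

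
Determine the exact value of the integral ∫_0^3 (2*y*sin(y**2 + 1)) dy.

cos(1) - cos(10)

Let u = y**2 + 1, so du = 2*y dy. When y = 0, u = 1; when y = 3, u = 10.
The integral becomes ∫ sin(u) du from 1 to 10, with antiderivative -cos(u).
Back in y: F(y) = -cos(y**2 + 1).
Then F(3) - F(0) = (-cos(10)) - (-cos(1)) = cos(1) - cos(10).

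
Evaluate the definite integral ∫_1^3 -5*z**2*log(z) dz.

Integrate by parts once (u = ln z, dv = -5*z**2 dz).
An antiderivative is F(z) = -5*z**3*(3*log(z) - 1)/9.
Then F(3) - F(1) = (15 - 45*log(3)) - (5/9) = 130/9 - 45*log(3).

130/9 - 45*log(3)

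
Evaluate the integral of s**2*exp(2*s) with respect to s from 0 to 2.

Integrate by parts twice (u = s^2, dv = exp(2*s) ds).
An antiderivative is F(s) = (2*s**2 - 2*s + 1)*exp(2*s)/4.
Then F(2) - F(0) = (5*exp(4)/4) - (1/4) = -1/4 + 5*exp(4)/4.

-1/4 + 5*exp(4)/4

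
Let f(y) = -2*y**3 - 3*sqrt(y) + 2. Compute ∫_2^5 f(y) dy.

By the power rule, an antiderivative is F(y) = -y**4/2 - 2*y**(3/2) + 2*y.
Then F(5) - F(2) = (-605/2 - 10*sqrt(5)) - (-4*sqrt(2) - 4) = -597/2 - 10*sqrt(5) + 4*sqrt(2).

-597/2 - 10*sqrt(5) + 4*sqrt(2)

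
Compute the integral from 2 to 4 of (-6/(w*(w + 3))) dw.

log(49/100)

Factor the denominator: w**2 + 3*w = (w + 3)w.
Partial fractions: -6/(w*(w + 3)) = 2/(w + 3) - 2/w.
An antiderivative is F(w) = -2*log(w) + 2*log(w + 3).
Then F(4) - F(2) = (log(49/16)) - (log(25/4)) = log(49/100).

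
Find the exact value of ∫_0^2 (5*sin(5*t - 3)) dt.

Let u = 5*t - 3, so du = 5 dt. When t = 0, u = -3; when t = 2, u = 7.
The integral becomes ∫ sin(u) du from -3 to 7, with antiderivative -cos(u).
Back in t: F(t) = -cos(5*t - 3).
Then F(2) - F(0) = (-cos(7)) - (-cos(3)) = cos(3) - cos(7).

cos(3) - cos(7)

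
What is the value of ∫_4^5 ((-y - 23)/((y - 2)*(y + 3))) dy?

Factor the denominator: y**2 + y - 6 = (y + 3)(y - 2).
Partial fractions: (-y - 23)/((y - 2)*(y + 3)) = 4/(y + 3) - 5/(y - 2).
An antiderivative is F(y) = -5*log(y - 2) + 4*log(y + 3).
Then F(5) - F(4) = (-5*log(3) + 12*log(2)) - (-5*log(2) + 4*log(7)) = -4*log(7) - 5*log(3) + 17*log(2).

-4*log(7) - 5*log(3) + 17*log(2)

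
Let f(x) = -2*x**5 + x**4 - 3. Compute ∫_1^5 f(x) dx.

By the power rule, an antiderivative is F(x) = -x**6/3 + x**5/5 - 3*x.
Then F(5) - F(1) = (-13795/3) - (-47/15) = -22976/5.

-22976/5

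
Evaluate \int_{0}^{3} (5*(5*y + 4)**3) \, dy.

130065/4

Let u = 5*y + 4, so du = 5 dy. When y = 0, u = 4; when y = 3, u = 19.
The integral becomes ∫ u**3 du from 4 to 19, with antiderivative u**4/4.
Back in y: F(y) = (5*y + 4)**4/4.
Then F(3) - F(0) = (130321/4) - (64) = 130065/4.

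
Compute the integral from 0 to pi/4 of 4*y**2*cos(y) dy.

sqrt(2)*(-4 + pi**2/8 + pi)

Integrate by parts twice (u = y^2, dv = 4*cos(y) dy).
An antiderivative is F(y) = 4*y**2*sin(y) + 8*y*cos(y) - 8*sin(y).
Then F(pi/4) - F(0) = (sqrt(2)*(-4 + pi**2/8 + pi)) - (0) = sqrt(2)*(-4 + pi**2/8 + pi).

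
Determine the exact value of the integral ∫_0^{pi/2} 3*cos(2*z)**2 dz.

Use the identity cos^2(2*z) = (1 + cos(4*z))/2.
An antiderivative is F(z) = 3*z/2 + 3*sin(4*z)/8.
Then F(pi/2) - F(0) = (3*pi/4) - (0) = 3*pi/4.

3*pi/4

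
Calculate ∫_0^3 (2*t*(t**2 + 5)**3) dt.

37791/4

Let u = t**2 + 5, so du = 2*t dt. When t = 0, u = 5; when t = 3, u = 14.
The integral becomes ∫ u**3 du from 5 to 14, with antiderivative u**4/4.
Back in t: F(t) = (t**2 + 5)**4/4.
Then F(3) - F(0) = (9604) - (625/4) = 37791/4.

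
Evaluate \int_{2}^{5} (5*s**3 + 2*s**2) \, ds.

3357/4

By the power rule, an antiderivative is F(s) = 5*s**4/4 + 2*s**3/3.
Then F(5) - F(2) = (10375/12) - (76/3) = 3357/4.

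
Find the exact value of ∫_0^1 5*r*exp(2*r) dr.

5/4 + 5*exp(2)/4

Integrate by parts once (u = r, dv = 5*exp(2*r) dr).
An antiderivative is F(r) = (10*r - 5)*exp(2*r)/4.
Then F(1) - F(0) = (5*exp(2)/4) - (-5/4) = 5/4 + 5*exp(2)/4.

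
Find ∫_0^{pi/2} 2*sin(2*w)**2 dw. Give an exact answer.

pi/2

Use the identity sin^2(2*w) = (1 - cos(4*w))/2.
An antiderivative is F(w) = w - sin(4*w)/4.
Then F(pi/2) - F(0) = (pi/2) - (0) = pi/2.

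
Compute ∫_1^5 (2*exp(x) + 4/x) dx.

-2*exp(1) + 4*log(5) + 2*exp(5)

An antiderivative is F(x) = 2*exp(x) + 4*log(x).
Then F(5) - F(1) = (4*log(5) + 2*exp(5)) - (2*exp(1)) = -2*exp(1) + 4*log(5) + 2*exp(5).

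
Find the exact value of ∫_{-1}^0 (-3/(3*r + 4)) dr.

-log(4)

An antiderivative is F(r) = -log(3*r + 4).
Then F(0) - F(-1) = (-log(4)) - (0) = -log(4).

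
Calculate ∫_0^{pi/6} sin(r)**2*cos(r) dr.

1/24

Let u = sin(r), so du = cos(r) dr. When r = 0, u = 0; when r = pi/6, u = 1/2.
The integral becomes ∫ u**2 du from 0 to 1/2, with antiderivative u**3/3.
Back in r: F(r) = sin(r)**3/3.
Then F(pi/6) - F(0) = (1/24) - (0) = 1/24.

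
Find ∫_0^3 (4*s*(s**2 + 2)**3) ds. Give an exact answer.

Let u = s**2 + 2, so du = 2*s ds. When s = 0, u = 2; when s = 3, u = 11.
The integral becomes 2·∫ u**3 du from 2 to 11, with antiderivative u**4/2.
Back in s: F(s) = (s**2 + 2)**4/2.
Then F(3) - F(0) = (14641/2) - (8) = 14625/2.

14625/2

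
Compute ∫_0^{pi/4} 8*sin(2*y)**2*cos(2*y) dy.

Let u = sin(2*y), so du = 2*cos(2*y) dy. When y = 0, u = 0; when y = pi/4, u = 1.
The integral becomes 4·∫ u**2 du from 0 to 1, with antiderivative 4*u**3/3.
Back in y: F(y) = 4*sin(2*y)**3/3.
Then F(pi/4) - F(0) = (4/3) - (0) = 4/3.

4/3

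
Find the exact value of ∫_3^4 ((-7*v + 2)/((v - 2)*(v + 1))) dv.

-3*log(5) + 2*log(2)

Factor the denominator: v**2 - v - 2 = (v + 1)(v - 2).
Partial fractions: (-7*v + 2)/((v - 2)*(v + 1)) = -3/(v + 1) - 4/(v - 2).
An antiderivative is F(v) = -4*log(v - 2) - 3*log(v + 1).
Then F(4) - F(3) = (-3*log(5) - 4*log(2)) - (-log(64)) = -3*log(5) + 2*log(2).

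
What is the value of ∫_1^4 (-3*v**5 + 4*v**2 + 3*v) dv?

-1941

By the power rule, an antiderivative is F(v) = -v**6/2 + 4*v**3/3 + 3*v**2/2.
Then F(4) - F(1) = (-5816/3) - (7/3) = -1941.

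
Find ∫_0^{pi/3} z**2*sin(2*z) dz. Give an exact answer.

-3/8 + pi**2/36 + sqrt(3)*pi/12

Integrate by parts twice (u = z^2, dv = sin(2*z) dz).
An antiderivative is F(z) = -z**2*cos(2*z)/2 + z*sin(2*z)/2 + cos(2*z)/4.
Then F(pi/3) - F(0) = (-1/8 + pi**2/36 + sqrt(3)*pi/12) - (1/4) = -3/8 + pi**2/36 + sqrt(3)*pi/12.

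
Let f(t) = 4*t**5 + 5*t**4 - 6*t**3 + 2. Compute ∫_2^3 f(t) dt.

3353/6

By the power rule, an antiderivative is F(t) = 2*t**6/3 + t**5 - 3*t**4/2 + 2*t.
Then F(3) - F(2) = (1227/2) - (164/3) = 3353/6.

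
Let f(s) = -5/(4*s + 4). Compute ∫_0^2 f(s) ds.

-5*log(3)/4

An antiderivative is F(s) = -5*log(4*s + 4)/4.
Then F(2) - F(0) = (-5*log(12)/4) - (-5*log(2)/2) = -5*log(3)/4.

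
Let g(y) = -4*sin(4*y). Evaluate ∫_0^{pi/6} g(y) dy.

An antiderivative is F(y) = cos(4*y).
Then F(pi/6) - F(0) = (-1/2) - (1) = -3/2.

-3/2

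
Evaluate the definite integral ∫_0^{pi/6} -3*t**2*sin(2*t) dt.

Integrate by parts twice (u = t^2, dv = -3*sin(2*t) dt).
An antiderivative is F(t) = 3*t**2*cos(2*t)/2 - 3*t*sin(2*t)/2 - 3*cos(2*t)/4.
Then F(pi/6) - F(0) = (-sqrt(3)*pi/8 - 3/8 + pi**2/48) - (-3/4) = -sqrt(3)*pi/8 + pi**2/48 + 3/8.

-sqrt(3)*pi/8 + pi**2/48 + 3/8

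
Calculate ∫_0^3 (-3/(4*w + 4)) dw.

An antiderivative is F(w) = -3*log(4*w + 4)/4.
Then F(3) - F(0) = (-log(8)) - (-3*log(2)/2) = -3*log(2)/2.

-3*log(2)/2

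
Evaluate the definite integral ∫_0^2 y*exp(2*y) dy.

1/4 + 3*exp(4)/4

Integrate by parts once (u = y, dv = exp(2*y) dy).
An antiderivative is F(y) = (2*y - 1)*exp(2*y)/4.
Then F(2) - F(0) = (3*exp(4)/4) - (-1/4) = 1/4 + 3*exp(4)/4.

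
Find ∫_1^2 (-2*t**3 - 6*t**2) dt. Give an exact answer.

-43/2

By the power rule, an antiderivative is F(t) = -t**4/2 - 2*t**3.
Then F(2) - F(1) = (-24) - (-5/2) = -43/2.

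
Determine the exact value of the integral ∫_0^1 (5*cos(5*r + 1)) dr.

Let u = 5*r + 1, so du = 5 dr. When r = 0, u = 1; when r = 1, u = 6.
The integral becomes ∫ cos(u) du from 1 to 6, with antiderivative sin(u).
Back in r: F(r) = sin(5*r + 1).
Then F(1) - F(0) = (sin(6)) - (sin(1)) = -sin(1) + sin(6).

-sin(1) + sin(6)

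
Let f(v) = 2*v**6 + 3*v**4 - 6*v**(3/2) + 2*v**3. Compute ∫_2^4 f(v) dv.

48*sqrt(2)/5 + 184904/35

By the power rule, an antiderivative is F(v) = 2*v**7/7 - 12*v**(5/2)/5 + 3*v**5/5 + v**4/2.
Then F(4) - F(2) = (187136/35) - (2232/35 - 48*sqrt(2)/5) = 48*sqrt(2)/5 + 184904/35.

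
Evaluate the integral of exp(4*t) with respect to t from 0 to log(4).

255/4

Let u = exp(t), so du = exp(t) dt. When t = 0, u = 1; when t = log(4), u = 4.
The integral becomes ∫ u**3 du from 1 to 4, with antiderivative u**4/4.
Back in t: F(t) = exp(4*t)/4.
Then F(log(4)) - F(0) = (64) - (1/4) = 255/4.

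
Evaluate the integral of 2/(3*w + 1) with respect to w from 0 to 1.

4*log(2)/3

An antiderivative is F(w) = 2*log(3*w + 1)/3.
Then F(1) - F(0) = (4*log(2)/3) - (0) = 4*log(2)/3.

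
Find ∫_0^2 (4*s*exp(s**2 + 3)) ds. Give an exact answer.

Let u = s**2 + 3, so du = 2*s ds. When s = 0, u = 3; when s = 2, u = 7.
The integral becomes 2·∫ exp(u) du from 3 to 7, with antiderivative 2*exp(u).
Back in s: F(s) = 2*exp(s**2 + 3).
Then F(2) - F(0) = (2*exp(7)) - (2*exp(3)) = -2*(1 - exp(4))*exp(3).

-2*(1 - exp(4))*exp(3)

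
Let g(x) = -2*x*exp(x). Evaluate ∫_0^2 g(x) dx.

Integrate by parts once (u = x, dv = -2*exp(x) dx).
An antiderivative is F(x) = (-2*x + 2)*exp(x).
Then F(2) - F(0) = (-2*exp(2)) - (2) = -2*exp(2) - 2.

-2*exp(2) - 2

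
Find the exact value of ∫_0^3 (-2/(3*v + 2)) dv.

-2*log(11)/3 + 2*log(2)/3

An antiderivative is F(v) = -2*log(3*v + 2)/3.
Then F(3) - F(0) = (-2*log(11)/3) - (-2*log(2)/3) = -2*log(11)/3 + 2*log(2)/3.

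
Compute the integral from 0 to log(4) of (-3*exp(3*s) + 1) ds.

An antiderivative is F(s) = -exp(3*s) + s.
Then F(log(4)) - F(0) = (-64 + log(4)) - (-1) = -63 + log(4).

-63 + log(4)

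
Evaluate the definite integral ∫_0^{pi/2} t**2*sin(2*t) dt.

-1/2 + pi**2/8

Integrate by parts twice (u = t^2, dv = sin(2*t) dt).
An antiderivative is F(t) = -t**2*cos(2*t)/2 + t*sin(2*t)/2 + cos(2*t)/4.
Then F(pi/2) - F(0) = (-1/4 + pi**2/8) - (1/4) = -1/2 + pi**2/8.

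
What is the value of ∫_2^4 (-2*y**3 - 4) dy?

-128

By the power rule, an antiderivative is F(y) = -y**4/2 - 4*y.
Then F(4) - F(2) = (-144) - (-16) = -128.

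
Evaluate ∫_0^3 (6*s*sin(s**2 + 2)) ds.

3*cos(2) - 3*cos(11)

Let u = s**2 + 2, so du = 2*s ds. When s = 0, u = 2; when s = 3, u = 11.
The integral becomes 3·∫ sin(u) du from 2 to 11, with antiderivative -3*cos(u).
Back in s: F(s) = -3*cos(s**2 + 2).
Then F(3) - F(0) = (-3*cos(11)) - (-3*cos(2)) = 3*cos(2) - 3*cos(11).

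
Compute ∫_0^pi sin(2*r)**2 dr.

Use the identity sin^2(2*r) = (1 - cos(4*r))/2.
An antiderivative is F(r) = r/2 - sin(4*r)/8.
Then F(pi) - F(0) = (pi/2) - (0) = pi/2.

pi/2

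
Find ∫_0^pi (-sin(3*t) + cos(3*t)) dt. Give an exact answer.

An antiderivative is F(t) = sin(3*t)/3 + cos(3*t)/3.
Then F(pi) - F(0) = (-1/3) - (1/3) = -2/3.

-2/3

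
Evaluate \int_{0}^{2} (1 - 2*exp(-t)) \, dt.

An antiderivative is F(t) = t + 2*exp(-t).
Then F(2) - F(0) = (2*exp(-2) + 2) - (2) = 2*exp(-2).

2*exp(-2)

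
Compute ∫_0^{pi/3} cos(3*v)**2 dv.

Use the identity cos^2(3*v) = (1 + cos(6*v))/2.
An antiderivative is F(v) = v/2 + sin(6*v)/12.
Then F(pi/3) - F(0) = (pi/6) - (0) = pi/6.

pi/6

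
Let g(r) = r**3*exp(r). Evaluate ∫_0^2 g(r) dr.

Integrate by parts 3 times (u = r^3, dv = exp(r) dr).
An antiderivative is F(r) = (r**3 - 3*r**2 + 6*r - 6)*exp(r).
Then F(2) - F(0) = (2*exp(2)) - (-6) = 6 + 2*exp(2).

6 + 2*exp(2)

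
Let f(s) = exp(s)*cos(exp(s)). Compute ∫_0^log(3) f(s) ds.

-sin(1) + sin(3)

Let u = exp(s), so du = exp(s) ds. When s = 0, u = 1; when s = log(3), u = 3.
The integral becomes ∫ cos(u) du from 1 to 3, with antiderivative sin(u).
Back in s: F(s) = sin(exp(s)).
Then F(log(3)) - F(0) = (sin(3)) - (sin(1)) = -sin(1) + sin(3).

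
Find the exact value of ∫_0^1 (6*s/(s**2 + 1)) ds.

log(8)

Let u = s**2 + 1, so du = 2*s ds. When s = 0, u = 1; when s = 1, u = 2.
The integral becomes 3·∫ 1/u du from 1 to 2, with antiderivative 3*log(u).
Back in s: F(s) = 3*log(s**2 + 1).
Then F(1) - F(0) = (log(8)) - (0) = log(8).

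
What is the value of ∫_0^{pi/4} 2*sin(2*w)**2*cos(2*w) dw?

Let u = sin(2*w), so du = 2*cos(2*w) dw. When w = 0, u = 0; when w = pi/4, u = 1.
The integral becomes ∫ u**2 du from 0 to 1, with antiderivative u**3/3.
Back in w: F(w) = sin(2*w)**3/3.
Then F(pi/4) - F(0) = (1/3) - (0) = 1/3.

1/3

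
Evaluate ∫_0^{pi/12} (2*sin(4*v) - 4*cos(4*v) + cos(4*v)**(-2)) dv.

1/4 - sqrt(3)/4

An antiderivative is F(v) = -sin(4*v) - cos(4*v)/2 + tan(4*v)/4.
Then F(pi/12) - F(0) = (-sqrt(3)/4 - 1/4) - (-1/2) = 1/4 - sqrt(3)/4.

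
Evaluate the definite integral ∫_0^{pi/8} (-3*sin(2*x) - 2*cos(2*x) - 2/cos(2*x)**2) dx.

-5/2 + sqrt(2)/4

An antiderivative is F(x) = -sin(2*x) + 3*cos(2*x)/2 - tan(2*x).
Then F(pi/8) - F(0) = (-1 + sqrt(2)/4) - (3/2) = -5/2 + sqrt(2)/4.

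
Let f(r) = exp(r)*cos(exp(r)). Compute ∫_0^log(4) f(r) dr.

Let u = exp(r), so du = exp(r) dr. When r = 0, u = 1; when r = log(4), u = 4.
The integral becomes ∫ cos(u) du from 1 to 4, with antiderivative sin(u).
Back in r: F(r) = sin(exp(r)).
Then F(log(4)) - F(0) = (sin(4)) - (sin(1)) = -sin(1) + sin(4).

-sin(1) + sin(4)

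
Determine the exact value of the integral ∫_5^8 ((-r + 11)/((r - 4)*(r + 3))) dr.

-2*log(11) + 8*log(2)

Factor the denominator: r**2 - r - 12 = (r + 3)(r - 4).
Partial fractions: (-r + 11)/((r - 4)*(r + 3)) = -2/(r + 3) + 1/(r - 4).
An antiderivative is F(r) = log(r - 4) - 2*log(r + 3).
Then F(8) - F(5) = (-2*log(11) + 2*log(2)) - (-log(64)) = -2*log(11) + 8*log(2).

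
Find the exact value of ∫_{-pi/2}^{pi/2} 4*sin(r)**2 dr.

2*pi

Use the identity sin^2(r) = (1 - cos(2*r))/2.
An antiderivative is F(r) = 2*r - sin(2*r).
Then F(pi/2) - F(-pi/2) = (pi) - (-pi) = 2*pi.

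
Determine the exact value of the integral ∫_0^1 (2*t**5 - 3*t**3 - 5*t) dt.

By the power rule, an antiderivative is F(t) = t**6/3 - 3*t**4/4 - 5*t**2/2.
Then F(1) - F(0) = (-35/12) - (0) = -35/12.

-35/12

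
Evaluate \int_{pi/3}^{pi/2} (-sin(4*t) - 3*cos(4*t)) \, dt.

3/8 - 3*sqrt(3)/8

An antiderivative is F(t) = -3*sin(4*t)/4 + cos(4*t)/4.
Then F(pi/2) - F(pi/3) = (1/4) - (-1/8 + 3*sqrt(3)/8) = 3/8 - 3*sqrt(3)/8.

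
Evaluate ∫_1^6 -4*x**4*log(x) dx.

1244 - 31104*log(6)/5

Integrate by parts once (u = ln x, dv = -4*x**4 dx).
An antiderivative is F(x) = -4*x**5*(5*log(x) - 1)/25.
Then F(6) - F(1) = (31104/25 - 31104*log(6)/5) - (4/25) = 1244 - 31104*log(6)/5.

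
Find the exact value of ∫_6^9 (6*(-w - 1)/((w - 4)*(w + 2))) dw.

Factor the denominator: w**2 - 2*w - 8 = (w + 2)(w - 4).
Partial fractions: 6*(-w - 1)/((w - 4)*(w + 2)) = -1/(w + 2) - 5/(w - 4).
An antiderivative is F(w) = -5*log(w - 4) - log(w + 2).
Then F(9) - F(6) = (-5*log(5) - log(11)) - (-8*log(2)) = -5*log(5) - log(11) + 8*log(2).

-5*log(5) - log(11) + 8*log(2)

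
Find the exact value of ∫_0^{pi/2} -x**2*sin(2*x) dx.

1/2 - pi**2/8

Integrate by parts twice (u = x^2, dv = -sin(2*x) dx).
An antiderivative is F(x) = x**2*cos(2*x)/2 - x*sin(2*x)/2 - cos(2*x)/4.
Then F(pi/2) - F(0) = (1/4 - pi**2/8) - (-1/4) = 1/2 - pi**2/8.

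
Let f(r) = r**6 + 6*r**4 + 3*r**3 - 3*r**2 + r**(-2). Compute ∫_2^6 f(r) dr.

By the power rule, an antiderivative is F(r) = r**7/7 + 6*r**5/5 + 3*r**4/4 - r**3 - 1/r.
Then F(6) - F(2) = (10516357/210) - (4213/70) = 5251859/105.

5251859/105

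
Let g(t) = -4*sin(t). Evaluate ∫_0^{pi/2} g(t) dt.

An antiderivative is F(t) = 4*cos(t).
Then F(pi/2) - F(0) = (0) - (4) = -4.

-4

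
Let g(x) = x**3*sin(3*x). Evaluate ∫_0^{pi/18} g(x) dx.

-1/27 - sqrt(3)*pi**3/34992 + pi**2/1944 + sqrt(3)*pi/162

Integrate by parts 3 times (u = x^3, dv = sin(3*x) dx).
An antiderivative is F(x) = -x**3*cos(3*x)/3 + x**2*sin(3*x)/3 + 2*x*cos(3*x)/9 - 2*sin(3*x)/27.
Then F(pi/18) - F(0) = (-1/27 - sqrt(3)*pi**3/34992 + pi**2/1944 + sqrt(3)*pi/162) - (0) = -1/27 - sqrt(3)*pi**3/34992 + pi**2/1944 + sqrt(3)*pi/162.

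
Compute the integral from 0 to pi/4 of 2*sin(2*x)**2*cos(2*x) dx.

Let u = sin(2*x), so du = 2*cos(2*x) dx. When x = 0, u = 0; when x = pi/4, u = 1.
The integral becomes ∫ u**2 du from 0 to 1, with antiderivative u**3/3.
Back in x: F(x) = sin(2*x)**3/3.
Then F(pi/4) - F(0) = (1/3) - (0) = 1/3.

1/3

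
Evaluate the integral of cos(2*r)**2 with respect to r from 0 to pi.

Use the identity cos^2(2*r) = (1 + cos(4*r))/2.
An antiderivative is F(r) = r/2 + sin(4*r)/8.
Then F(pi) - F(0) = (pi/2) - (0) = pi/2.

pi/2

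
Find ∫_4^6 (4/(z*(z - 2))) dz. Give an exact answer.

log(16/9)

Factor the denominator: z**2 - 2*z = z(z - 2).
Partial fractions: 4/(z*(z - 2)) = -2/z + 2/(z - 2).
An antiderivative is F(z) = -2*log(z) + 2*log(z - 2).
Then F(6) - F(4) = (log(4/9)) - (-log(4)) = log(16/9).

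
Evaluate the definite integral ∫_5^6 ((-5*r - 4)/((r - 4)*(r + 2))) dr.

-7*log(2) + log(7)

Factor the denominator: r**2 - 2*r - 8 = (r + 2)(r - 4).
Partial fractions: (-5*r - 4)/((r - 4)*(r + 2)) = -1/(r + 2) - 4/(r - 4).
An antiderivative is F(r) = -4*log(r - 4) - log(r + 2).
Then F(6) - F(5) = (-7*log(2)) - (-log(7)) = -7*log(2) + log(7).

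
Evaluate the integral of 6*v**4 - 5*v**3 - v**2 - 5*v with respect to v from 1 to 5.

By the power rule, an antiderivative is F(v) = 6*v**5/5 - 5*v**4/4 - v**3/3 - 5*v**2/2.
Then F(5) - F(1) = (34375/12) - (-173/60) = 43012/15.

43012/15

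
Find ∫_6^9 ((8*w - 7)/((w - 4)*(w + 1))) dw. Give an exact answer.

Factor the denominator: w**2 - 3*w - 4 = (w + 1)(w - 4).
Partial fractions: (8*w - 7)/((w - 4)*(w + 1)) = 3/(w + 1) + 5/(w - 4).
An antiderivative is F(w) = 5*log(w - 4) + 3*log(w + 1).
Then F(9) - F(6) = (3*log(2) + 8*log(5)) - (5*log(2) + 3*log(7)) = -3*log(7) - 2*log(2) + 8*log(5).

-3*log(7) - 2*log(2) + 8*log(5)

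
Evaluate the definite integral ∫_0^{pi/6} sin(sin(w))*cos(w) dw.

1 - cos(1/2)

Let u = sin(w), so du = cos(w) dw. When w = 0, u = 0; when w = pi/6, u = 1/2.
The integral becomes ∫ sin(u) du from 0 to 1/2, with antiderivative -cos(u).
Back in w: F(w) = -cos(sin(w)).
Then F(pi/6) - F(0) = (-cos(1/2)) - (-1) = 1 - cos(1/2).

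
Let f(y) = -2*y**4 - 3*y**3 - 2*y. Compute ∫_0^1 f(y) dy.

-43/20

By the power rule, an antiderivative is F(y) = -2*y**5/5 - 3*y**4/4 - y**2.
Then F(1) - F(0) = (-43/20) - (0) = -43/20.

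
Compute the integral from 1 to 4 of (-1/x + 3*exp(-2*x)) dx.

-2*log(2) - 3*exp(-8)/2 + 3*exp(-2)/2

An antiderivative is F(x) = -log(x) - 3*exp(-2*x)/2.
Then F(4) - F(1) = (-2*log(2) - 3*exp(-8)/2) - (-3*exp(-2)/2) = -2*log(2) - 3*exp(-8)/2 + 3*exp(-2)/2.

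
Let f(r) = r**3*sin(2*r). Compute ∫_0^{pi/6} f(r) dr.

-3*sqrt(3)/16 - pi**3/864 + sqrt(3)*pi**2/96 + pi/16

Integrate by parts 3 times (u = r^3, dv = sin(2*r) dr).
An antiderivative is F(r) = -r**3*cos(2*r)/2 + 3*r**2*sin(2*r)/4 + 3*r*cos(2*r)/4 - 3*sin(2*r)/8.
Then F(pi/6) - F(0) = (-3*sqrt(3)/16 - pi**3/864 + sqrt(3)*pi**2/96 + pi/16) - (0) = -3*sqrt(3)/16 - pi**3/864 + sqrt(3)*pi**2/96 + pi/16.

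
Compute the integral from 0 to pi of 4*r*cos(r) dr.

-8

Integrate by parts once (u = r, dv = 4*cos(r) dr).
An antiderivative is F(r) = 4*r*sin(r) + 4*cos(r).
Then F(pi) - F(0) = (-4) - (4) = -8.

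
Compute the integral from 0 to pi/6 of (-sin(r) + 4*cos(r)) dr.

sqrt(3)/2 + 1

An antiderivative is F(r) = 4*sin(r) + cos(r).
Then F(pi/6) - F(0) = (sqrt(3)/2 + 2) - (1) = sqrt(3)/2 + 1.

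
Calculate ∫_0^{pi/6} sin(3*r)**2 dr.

pi/12

Use the identity sin^2(3*r) = (1 - cos(6*r))/2.
An antiderivative is F(r) = r/2 - sin(6*r)/12.
Then F(pi/6) - F(0) = (pi/12) - (0) = pi/12.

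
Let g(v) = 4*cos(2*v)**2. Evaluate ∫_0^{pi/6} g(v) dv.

sqrt(3)/4 + pi/3

Use the identity cos^2(2*v) = (1 + cos(4*v))/2.
An antiderivative is F(v) = 2*v + sin(4*v)/2.
Then F(pi/6) - F(0) = (sqrt(3)/4 + pi/3) - (0) = sqrt(3)/4 + pi/3.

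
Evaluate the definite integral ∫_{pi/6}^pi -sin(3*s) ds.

-1/3

An antiderivative is F(s) = cos(3*s)/3.
Then F(pi) - F(pi/6) = (-1/3) - (0) = -1/3.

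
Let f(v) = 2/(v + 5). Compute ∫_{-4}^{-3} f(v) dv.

An antiderivative is F(v) = 2*log(v + 5).
Then F(-3) - F(-4) = (log(4)) - (0) = log(4).

log(4)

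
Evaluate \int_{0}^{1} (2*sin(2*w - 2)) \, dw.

-1 + cos(2)

Let u = 2*w - 2, so du = 2 dw. When w = 0, u = -2; when w = 1, u = 0.
The integral becomes ∫ sin(u) du from -2 to 0, with antiderivative -cos(u).
Back in w: F(w) = -cos(2*w - 2).
Then F(1) - F(0) = (-1) - (-cos(2)) = -1 + cos(2).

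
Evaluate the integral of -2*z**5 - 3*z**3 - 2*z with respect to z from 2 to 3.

By the power rule, an antiderivative is F(z) = -z**6/3 - 3*z**4/4 - z**2.
Then F(3) - F(2) = (-1251/4) - (-112/3) = -3305/12.

-3305/12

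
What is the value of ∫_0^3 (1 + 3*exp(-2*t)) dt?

An antiderivative is F(t) = t - 3*exp(-2*t)/2.
Then F(3) - F(0) = (3 - 3*exp(-6)/2) - (-3/2) = 9/2 - 3*exp(-6)/2.

9/2 - 3*exp(-6)/2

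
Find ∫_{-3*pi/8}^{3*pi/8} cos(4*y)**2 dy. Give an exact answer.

Use the identity cos^2(4*y) = (1 + cos(8*y))/2.
An antiderivative is F(y) = y/2 + sin(8*y)/16.
Then F(3*pi/8) - F(-3*pi/8) = (3*pi/16) - (-3*pi/16) = 3*pi/8.

3*pi/8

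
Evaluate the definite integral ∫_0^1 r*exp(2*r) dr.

1/4 + exp(2)/4

Integrate by parts once (u = r, dv = exp(2*r) dr).
An antiderivative is F(r) = (2*r - 1)*exp(2*r)/4.
Then F(1) - F(0) = (exp(2)/4) - (-1/4) = 1/4 + exp(2)/4.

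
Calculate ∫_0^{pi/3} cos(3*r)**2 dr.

pi/6

Use the identity cos^2(3*r) = (1 + cos(6*r))/2.
An antiderivative is F(r) = r/2 + sin(6*r)/12.
Then F(pi/3) - F(0) = (pi/6) - (0) = pi/6.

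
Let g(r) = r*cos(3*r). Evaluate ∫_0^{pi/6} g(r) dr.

Integrate by parts once (u = r, dv = cos(3*r) dr).
An antiderivative is F(r) = r*sin(3*r)/3 + cos(3*r)/9.
Then F(pi/6) - F(0) = (pi/18) - (1/9) = -1/9 + pi/18.

-1/9 + pi/18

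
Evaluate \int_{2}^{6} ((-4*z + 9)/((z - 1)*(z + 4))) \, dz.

-4*log(5) + 5*log(3)

Factor the denominator: z**2 + 3*z - 4 = (z + 4)(z - 1).
Partial fractions: (-4*z + 9)/((z - 1)*(z + 4)) = -5/(z + 4) + 1/(z - 1).
An antiderivative is F(z) = log(z - 1) - 5*log(z + 4).
Then F(6) - F(2) = (-4*log(5) - 5*log(2)) - (-5*log(3) - 5*log(2)) = -4*log(5) + 5*log(3).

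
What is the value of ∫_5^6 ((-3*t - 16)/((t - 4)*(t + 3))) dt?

Factor the denominator: t**2 - t - 12 = (t + 3)(t - 4).
Partial fractions: (-3*t - 16)/((t - 4)*(t + 3)) = 1/(t + 3) - 4/(t - 4).
An antiderivative is F(t) = -4*log(t - 4) + log(t + 3).
Then F(6) - F(5) = (log(9/16)) - (log(8)) = -7*log(2) + 2*log(3).

-7*log(2) + 2*log(3)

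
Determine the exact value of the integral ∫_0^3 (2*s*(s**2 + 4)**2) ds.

711

Let u = s**2 + 4, so du = 2*s ds. When s = 0, u = 4; when s = 3, u = 13.
The integral becomes ∫ u**2 du from 4 to 13, with antiderivative u**3/3.
Back in s: F(s) = (s**2 + 4)**3/3.
Then F(3) - F(0) = (2197/3) - (64/3) = 711.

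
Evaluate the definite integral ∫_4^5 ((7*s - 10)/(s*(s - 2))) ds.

-12*log(2) + 2*log(3) + 5*log(5)

Factor the denominator: s**2 - 2*s = s(s - 2).
Partial fractions: (7*s - 10)/(s*(s - 2)) = 5/s + 2/(s - 2).
An antiderivative is F(s) = 5*log(s) + 2*log(s - 2).
Then F(5) - F(4) = (2*log(3) + 5*log(5)) - (12*log(2)) = -12*log(2) + 2*log(3) + 5*log(5).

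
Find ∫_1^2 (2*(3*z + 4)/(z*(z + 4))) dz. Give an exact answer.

Factor the denominator: z**2 + 4*z = (z + 4)z.
Partial fractions: 2*(3*z + 4)/(z*(z + 4)) = 4/(z + 4) + 2/z.
An antiderivative is F(z) = 2*log(z) + 4*log(z + 4).
Then F(2) - F(1) = (6*log(2) + 4*log(3)) - (4*log(5)) = -4*log(5) + 6*log(2) + 4*log(3).

-4*log(5) + 6*log(2) + 4*log(3)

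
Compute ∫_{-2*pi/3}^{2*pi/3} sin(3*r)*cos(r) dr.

Use the identity sin(3*r)cos(r) = [sin(4*r) + sin(2*r)]/2.
An antiderivative is F(r) = -cos(2*r)/4 - cos(4*r)/8.
Then F(2*pi/3) - F(-2*pi/3) = (3/16) - (3/16) = 0.

0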